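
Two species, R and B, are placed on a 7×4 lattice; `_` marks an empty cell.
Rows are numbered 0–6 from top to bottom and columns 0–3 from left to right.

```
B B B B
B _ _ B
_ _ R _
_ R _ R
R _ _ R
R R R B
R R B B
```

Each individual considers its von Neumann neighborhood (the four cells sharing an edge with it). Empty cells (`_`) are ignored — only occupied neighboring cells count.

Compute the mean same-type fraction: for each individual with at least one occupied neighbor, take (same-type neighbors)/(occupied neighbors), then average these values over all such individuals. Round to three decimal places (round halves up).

0.833

Row 0: (0,0)B 2/2 · (0,1)B 2/2 · (0,2)B 2/2 · (0,3)B 2/2
Row 1: (1,0)B 1/1 · (1,3)B 1/1
Row 2: (2,2)R — no occupied neighbors
Row 3: (3,1)R — no occupied neighbors · (3,3)R 1/1
Row 4: (4,0)R 1/1 · (4,3)R 1/2
Row 5: (5,0)R 3/3 · (5,1)R 3/3 · (5,2)R 1/3 · (5,3)B 1/3
Row 6: (6,0)R 2/2 · (6,1)R 2/3 · (6,2)B 1/3 · (6,3)B 2/2
Sum over 17 individuals: 2/2 + 2/2 + 2/2 + 2/2 + 1/1 + 1/1 + 1/1 + 1/1 + 1/2 + 3/3 + 3/3 + 1/3 + 1/3 + 2/2 + 2/3 + 1/3 + 2/2 = 85/6; mean = 85/6 ÷ 17 = 5/6 = 0.833333… → 0.833.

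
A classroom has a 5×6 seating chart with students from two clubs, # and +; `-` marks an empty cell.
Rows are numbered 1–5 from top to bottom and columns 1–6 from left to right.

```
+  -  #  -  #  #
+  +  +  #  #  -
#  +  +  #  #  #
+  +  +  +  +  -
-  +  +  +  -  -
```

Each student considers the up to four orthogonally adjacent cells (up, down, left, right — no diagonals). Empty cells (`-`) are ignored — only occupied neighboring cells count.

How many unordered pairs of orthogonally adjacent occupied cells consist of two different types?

Scan each occupied cell's neighbors to the right and below so each pair is counted once.
Row 1: +(1,1)–+(2,1)= #(1,3)–+(2,3)≠ #(1,5)–#(1,6)= #(1,5)–#(2,5)=  → 1/4 unlike.
Row 2: +(2,1)–+(2,2)= +(2,1)–#(3,1)≠ +(2,2)–+(2,3)= +(2,2)–+(3,2)= +(2,3)–#(2,4)≠ +(2,3)–+(3,3)= #(2,4)–#(2,5)= #(2,4)–#(3,4)= #(2,5)–#(3,5)=  → 2/9 unlike.
Row 3: #(3,1)–+(3,2)≠ #(3,1)–+(4,1)≠ +(3,2)–+(3,3)= +(3,2)–+(4,2)= +(3,3)–#(3,4)≠ +(3,3)–+(4,3)= #(3,4)–#(3,5)= #(3,4)–+(4,4)≠ #(3,5)–#(3,6)= #(3,5)–+(4,5)≠  → 5/10 unlike.
Row 4: +(4,1)–+(4,2)= +(4,2)–+(4,3)= +(4,2)–+(5,2)= +(4,3)–+(4,4)= +(4,3)–+(5,3)= +(4,4)–+(4,5)= +(4,4)–+(5,4)=  → 0/7 unlike.
Row 5: +(5,2)–+(5,3)= +(5,3)–+(5,4)=  → 0/2 unlike.
Total adjacent occupied pairs: 32; unlike-type pairs: 8.

8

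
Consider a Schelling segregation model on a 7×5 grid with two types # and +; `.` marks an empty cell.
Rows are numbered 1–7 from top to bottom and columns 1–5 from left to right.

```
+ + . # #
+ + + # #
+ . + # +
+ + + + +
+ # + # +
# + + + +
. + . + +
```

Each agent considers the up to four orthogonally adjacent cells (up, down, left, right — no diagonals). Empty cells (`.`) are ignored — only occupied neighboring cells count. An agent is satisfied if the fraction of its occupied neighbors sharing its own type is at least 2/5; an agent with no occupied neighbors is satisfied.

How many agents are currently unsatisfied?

6

(1,1)+ 2/2 ✓
(1,2)+ 2/2 ✓
(1,4)# 2/2 ✓
(1,5)# 2/2 ✓
(2,1)+ 3/3 ✓
(2,2)+ 3/3 ✓
(2,3)+ 2/3 ✓
(2,4)# 3/4 ✓
(2,5)# 2/3 ✓
(3,1)+ 2/2 ✓
(3,3)+ 2/3 ✓
(3,4)# 1/4 ✗
(3,5)+ 1/3 ✗
(4,1)+ 3/3 ✓
(4,2)+ 2/3 ✓
(4,3)+ 4/4 ✓
(4,4)+ 2/4 ✓
(4,5)+ 3/3 ✓
(5,1)+ 1/3 ✗
(5,2)# 0/4 ✗
(5,3)+ 2/4 ✓
(5,4)# 0/4 ✗
(5,5)+ 2/3 ✓
(6,1)# 0/2 ✗
(6,2)+ 2/4 ✓
(6,3)+ 3/3 ✓
(6,4)+ 3/4 ✓
(6,5)+ 3/3 ✓
(7,2)+ 1/1 ✓
(7,4)+ 2/2 ✓
(7,5)+ 2/2 ✓
Unsatisfied: (3,4), (3,5), (5,1), (5,2), (5,4), (6,1) — 6 in total.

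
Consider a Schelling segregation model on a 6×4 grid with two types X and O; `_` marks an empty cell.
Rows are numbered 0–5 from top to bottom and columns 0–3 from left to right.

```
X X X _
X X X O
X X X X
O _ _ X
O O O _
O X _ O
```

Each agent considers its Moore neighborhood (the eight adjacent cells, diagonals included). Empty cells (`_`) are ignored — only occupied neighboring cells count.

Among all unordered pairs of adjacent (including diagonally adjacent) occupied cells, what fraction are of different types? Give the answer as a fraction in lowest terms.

11/42

Scan each occupied cell's neighbors to the right and below (and the two forward diagonals) so each pair is counted once.
Row 0: X(0,0)–X(0,1)= X(0,0)–X(1,0)= X(0,0)–X(1,1)= X(0,1)–X(0,2)= X(0,1)–X(1,1)= X(0,1)–X(1,2)= X(0,1)–X(1,0)= X(0,2)–X(1,2)= X(0,2)–O(1,3)≠ X(0,2)–X(1,1)=  → 1/10 unlike.
Row 1: X(1,0)–X(1,1)= X(1,0)–X(2,0)= X(1,0)–X(2,1)= X(1,1)–X(1,2)= X(1,1)–X(2,1)= X(1,1)–X(2,2)= X(1,1)–X(2,0)= X(1,2)–O(1,3)≠ X(1,2)–X(2,2)= X(1,2)–X(2,3)= X(1,2)–X(2,1)= O(1,3)–X(2,3)≠ O(1,3)–X(2,2)≠  → 3/13 unlike.
Row 2: X(2,0)–X(2,1)= X(2,0)–O(3,0)≠ X(2,1)–X(2,2)= X(2,1)–O(3,0)≠ X(2,2)–X(2,3)= X(2,2)–X(3,3)= X(2,3)–X(3,3)=  → 2/7 unlike.
Row 3: O(3,0)–O(4,0)= O(3,0)–O(4,1)= X(3,3)–O(4,2)≠  → 1/3 unlike.
Row 4: O(4,0)–O(4,1)= O(4,0)–O(5,0)= O(4,0)–X(5,1)≠ O(4,1)–O(4,2)= O(4,1)–X(5,1)≠ O(4,1)–O(5,0)= O(4,2)–O(5,3)= O(4,2)–X(5,1)≠  → 3/8 unlike.
Row 5: O(5,0)–X(5,1)≠  → 1/1 unlike.
Total adjacent occupied pairs: 42; unlike-type pairs: 11.
11/42 is already in lowest terms.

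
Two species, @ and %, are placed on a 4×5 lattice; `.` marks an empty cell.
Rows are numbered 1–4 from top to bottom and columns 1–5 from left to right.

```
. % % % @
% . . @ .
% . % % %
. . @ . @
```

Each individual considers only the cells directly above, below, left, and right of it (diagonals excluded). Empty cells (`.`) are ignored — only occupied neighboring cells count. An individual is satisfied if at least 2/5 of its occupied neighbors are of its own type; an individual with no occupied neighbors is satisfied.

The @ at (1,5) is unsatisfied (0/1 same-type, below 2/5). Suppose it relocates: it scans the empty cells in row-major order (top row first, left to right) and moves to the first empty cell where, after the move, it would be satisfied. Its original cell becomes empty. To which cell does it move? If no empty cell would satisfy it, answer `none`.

(2,5)

Vacating (1,5). Empty cells in order:
  (1,1): 0/2 same-type → still unsatisfied.
  (2,2): 0/2 same-type → still unsatisfied.
  (2,3): 1/3 same-type → still unsatisfied.
  (2,5): 1/2 same-type → satisfied — stop here.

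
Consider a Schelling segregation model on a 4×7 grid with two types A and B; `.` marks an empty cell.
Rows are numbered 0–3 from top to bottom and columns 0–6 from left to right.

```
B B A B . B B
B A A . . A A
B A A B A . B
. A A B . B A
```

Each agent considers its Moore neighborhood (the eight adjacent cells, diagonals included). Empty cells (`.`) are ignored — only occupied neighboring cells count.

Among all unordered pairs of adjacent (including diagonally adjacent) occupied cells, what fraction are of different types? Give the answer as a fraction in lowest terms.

Scan each occupied cell's neighbors to the right and below (and the two forward diagonals) so each pair is counted once.
Row 0: B(0,0)–B(0,1)= B(0,0)–B(1,0)= B(0,0)–A(1,1)≠ B(0,1)–A(0,2)≠ B(0,1)–A(1,1)≠ B(0,1)–A(1,2)≠ B(0,1)–B(1,0)= A(0,2)–B(0,3)≠ A(0,2)–A(1,2)= A(0,2)–A(1,1)= B(0,3)–A(1,2)≠ B(0,5)–B(0,6)= B(0,5)–A(1,5)≠ B(0,5)–A(1,6)≠ B(0,6)–A(1,6)≠ B(0,6)–A(1,5)≠  → 10/16 unlike.
Row 1: B(1,0)–A(1,1)≠ B(1,0)–B(2,0)= B(1,0)–A(2,1)≠ A(1,1)–A(1,2)= A(1,1)–A(2,1)= A(1,1)–A(2,2)= A(1,1)–B(2,0)≠ A(1,2)–A(2,2)= A(1,2)–B(2,3)≠ A(1,2)–A(2,1)= A(1,5)–A(1,6)= A(1,5)–B(2,6)≠ A(1,5)–A(2,4)= A(1,6)–B(2,6)≠  → 6/14 unlike.
Row 2: B(2,0)–A(2,1)≠ B(2,0)–A(3,1)≠ A(2,1)–A(2,2)= A(2,1)–A(3,1)= A(2,1)–A(3,2)= A(2,2)–B(2,3)≠ A(2,2)–A(3,2)= A(2,2)–B(3,3)≠ A(2,2)–A(3,1)= B(2,3)–A(2,4)≠ B(2,3)–B(3,3)= B(2,3)–A(3,2)≠ A(2,4)–B(3,5)≠ A(2,4)–B(3,3)≠ B(2,6)–A(3,6)≠ B(2,6)–B(3,5)=  → 9/16 unlike.
Row 3: A(3,1)–A(3,2)= A(3,2)–B(3,3)≠ B(3,5)–A(3,6)≠  → 2/3 unlike.
Total adjacent occupied pairs: 49; unlike-type pairs: 27.
27/49 is already in lowest terms.

27/49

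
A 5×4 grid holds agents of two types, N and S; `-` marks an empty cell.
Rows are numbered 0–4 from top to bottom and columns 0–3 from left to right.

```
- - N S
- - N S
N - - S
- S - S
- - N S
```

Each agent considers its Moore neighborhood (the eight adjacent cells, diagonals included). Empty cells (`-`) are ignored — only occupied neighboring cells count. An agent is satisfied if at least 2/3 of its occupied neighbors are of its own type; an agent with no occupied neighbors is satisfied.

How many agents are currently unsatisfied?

8

Row 0: (0,2)N 1/3 not · (0,3)S 1/3 not
Row 1: (1,2)N 1/4 not · (1,3)S 2/4 not
Row 2: (2,0)N 0/1 not · (2,3)S 2/3 satisfied
Row 3: (3,1)S 0/2 not · (3,3)S 2/3 satisfied
Row 4: (4,2)N 0/3 not · (4,3)S 1/2 not
Unsatisfied: (0,2), (0,3), (1,2), (1,3), (2,0), (3,1), (4,2), (4,3) — 8 in total.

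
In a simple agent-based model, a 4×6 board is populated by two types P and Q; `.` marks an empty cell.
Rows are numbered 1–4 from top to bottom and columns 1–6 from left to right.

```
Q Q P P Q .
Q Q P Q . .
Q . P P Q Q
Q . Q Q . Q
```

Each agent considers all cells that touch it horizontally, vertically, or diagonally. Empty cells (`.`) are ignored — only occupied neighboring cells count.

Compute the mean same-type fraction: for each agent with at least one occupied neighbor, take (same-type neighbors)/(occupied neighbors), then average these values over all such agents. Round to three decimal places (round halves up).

0.652

Row 1: (1,1)Q 3/3 · (1,2)Q 3/5 · (1,3)P 2/5 · (1,4)P 2/4 · (1,5)Q 1/2
Row 2: (2,1)Q 4/4 · (2,2)Q 4/7 · (2,3)P 4/7 · (2,4)Q 2/7
Row 3: (3,1)Q 3/3 · (3,3)P 2/6 · (3,4)P 2/6 · (3,5)Q 4/5 · (3,6)Q 2/2
Row 4: (4,1)Q 1/1 · (4,3)Q 1/3 · (4,4)Q 2/4 · (4,6)Q 2/2
Sum over 18 agents: 3/3 + 3/5 + 2/5 + 2/4 + 1/2 + 4/4 + 4/7 + 4/7 + 2/7 + 3/3 + 2/6 + 2/6 + 4/5 + 2/2 + 1/1 + 1/3 + 2/4 + 2/2 = 821/70; mean = 821/70 ÷ 18 = 821/1260 = 0.651587… → 0.652.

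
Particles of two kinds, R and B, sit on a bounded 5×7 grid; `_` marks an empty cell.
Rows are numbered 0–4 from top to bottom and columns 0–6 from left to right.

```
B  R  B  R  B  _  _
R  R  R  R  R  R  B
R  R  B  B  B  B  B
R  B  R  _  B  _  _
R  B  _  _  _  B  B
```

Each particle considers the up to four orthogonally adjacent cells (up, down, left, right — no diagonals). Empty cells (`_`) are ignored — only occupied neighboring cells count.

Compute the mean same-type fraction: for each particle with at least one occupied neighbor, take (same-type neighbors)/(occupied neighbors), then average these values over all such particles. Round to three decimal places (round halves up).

(0,0)B 0/2
(0,1)R 1/3
(0,2)B 0/3
(0,3)R 1/3
(0,4)B 0/2
(1,0)R 2/3
(1,1)R 4/4
(1,2)R 2/4
(1,3)R 3/4
(1,4)R 2/4
(1,5)R 1/3
(1,6)B 1/2
(2,0)R 3/3
(2,1)R 2/4
(2,2)B 1/4
(2,3)B 2/3
(2,4)B 3/4
(2,5)B 2/3
(2,6)B 2/2
(3,0)R 2/3
(3,1)B 1/4
(3,2)R 0/2
(3,4)B 1/1
(4,0)R 1/2
(4,1)B 1/2
(4,5)B 1/1
(4,6)B 1/1
Sum over 27 particles: 0/2 + 1/3 + 0/3 + 1/3 + 0/2 + 2/3 + 4/4 + 2/4 + 3/4 + 2/4 + 1/3 + 1/2 + 3/3 + 2/4 + 1/4 + 2/3 + 3/4 + 2/3 + 2/2 + 2/3 + 1/4 + 0/2 + 1/1 + 1/2 + 1/2 + 1/1 + 1/1 = 44/3; mean = 44/3 ÷ 27 = 44/81 = 0.543209… → 0.543.

0.543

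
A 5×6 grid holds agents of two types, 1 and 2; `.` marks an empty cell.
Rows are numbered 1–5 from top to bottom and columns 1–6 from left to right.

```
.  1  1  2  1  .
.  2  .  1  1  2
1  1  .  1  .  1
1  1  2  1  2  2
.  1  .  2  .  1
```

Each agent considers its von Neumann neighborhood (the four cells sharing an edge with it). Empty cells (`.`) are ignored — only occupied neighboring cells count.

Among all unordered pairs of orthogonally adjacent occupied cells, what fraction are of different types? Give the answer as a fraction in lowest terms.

13/24

Scan each occupied cell's neighbors to the right and below so each pair is counted once.
Row 1: 1(1,2)–1(1,3)= 1(1,2)–2(2,2)≠ 1(1,3)–2(1,4)≠ 2(1,4)–1(1,5)≠ 2(1,4)–1(2,4)≠ 1(1,5)–1(2,5)=  → 4/6 unlike.
Row 2: 2(2,2)–1(3,2)≠ 1(2,4)–1(2,5)= 1(2,4)–1(3,4)= 1(2,5)–2(2,6)≠ 2(2,6)–1(3,6)≠  → 3/5 unlike.
Row 3: 1(3,1)–1(3,2)= 1(3,1)–1(4,1)= 1(3,2)–1(4,2)= 1(3,4)–1(4,4)= 1(3,6)–2(4,6)≠  → 1/5 unlike.
Row 4: 1(4,1)–1(4,2)= 1(4,2)–2(4,3)≠ 1(4,2)–1(5,2)= 2(4,3)–1(4,4)≠ 1(4,4)–2(4,5)≠ 1(4,4)–2(5,4)≠ 2(4,5)–2(4,6)= 2(4,6)–1(5,6)≠  → 5/8 unlike.
Total adjacent occupied pairs: 24; unlike-type pairs: 13.
13/24 is already in lowest terms.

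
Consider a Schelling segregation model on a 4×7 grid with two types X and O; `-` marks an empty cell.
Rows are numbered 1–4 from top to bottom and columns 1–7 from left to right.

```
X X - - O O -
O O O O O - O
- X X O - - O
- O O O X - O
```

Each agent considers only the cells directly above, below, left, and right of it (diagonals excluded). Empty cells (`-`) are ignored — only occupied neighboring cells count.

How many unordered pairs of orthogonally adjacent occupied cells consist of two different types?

8

Scan each occupied cell's neighbors to the right and below so each pair is counted once.
Row 1: X(1,1)–X(1,2)= X(1,1)–O(2,1)≠ X(1,2)–O(2,2)≠ O(1,5)–O(1,6)= O(1,5)–O(2,5)=  → 2/5 unlike.
Row 2: O(2,1)–O(2,2)= O(2,2)–O(2,3)= O(2,2)–X(3,2)≠ O(2,3)–O(2,4)= O(2,3)–X(3,3)≠ O(2,4)–O(2,5)= O(2,4)–O(3,4)= O(2,7)–O(3,7)=  → 2/8 unlike.
Row 3: X(3,2)–X(3,3)= X(3,2)–O(4,2)≠ X(3,3)–O(3,4)≠ X(3,3)–O(4,3)≠ O(3,4)–O(4,4)= O(3,7)–O(4,7)=  → 3/6 unlike.
Row 4: O(4,2)–O(4,3)= O(4,3)–O(4,4)= O(4,4)–X(4,5)≠  → 1/3 unlike.
Total adjacent occupied pairs: 22; unlike-type pairs: 8.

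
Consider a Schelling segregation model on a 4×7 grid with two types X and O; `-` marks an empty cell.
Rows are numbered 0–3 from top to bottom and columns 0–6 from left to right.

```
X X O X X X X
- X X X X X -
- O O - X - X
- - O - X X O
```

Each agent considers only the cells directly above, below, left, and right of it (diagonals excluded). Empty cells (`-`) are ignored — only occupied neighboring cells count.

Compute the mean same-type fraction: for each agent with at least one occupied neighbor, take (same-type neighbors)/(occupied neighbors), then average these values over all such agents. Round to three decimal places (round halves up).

Row 0: (0,0)X 1/1 · (0,1)X 2/3 · (0,2)O 0/3 · (0,3)X 2/3 · (0,4)X 3/3 · (0,5)X 3/3 · (0,6)X 1/1
Row 1: (1,1)X 2/3 · (1,2)X 2/4 · (1,3)X 3/3 · (1,4)X 4/4 · (1,5)X 2/2
Row 2: (2,1)O 1/2 · (2,2)O 2/3 · (2,4)X 2/2 · (2,6)X 0/1
Row 3: (3,2)O 1/1 · (3,4)X 2/2 · (3,5)X 1/2 · (3,6)O 0/2
Sum over 20 agents: 1/1 + 2/3 + 0/3 + 2/3 + 3/3 + 3/3 + 1/1 + 2/3 + 2/4 + 3/3 + 4/4 + 2/2 + 1/2 + 2/3 + 2/2 + 0/1 + 1/1 + 2/2 + 1/2 + 0/2 = 85/6; mean = 85/6 ÷ 20 = 17/24 = 0.708333… → 0.708.

0.708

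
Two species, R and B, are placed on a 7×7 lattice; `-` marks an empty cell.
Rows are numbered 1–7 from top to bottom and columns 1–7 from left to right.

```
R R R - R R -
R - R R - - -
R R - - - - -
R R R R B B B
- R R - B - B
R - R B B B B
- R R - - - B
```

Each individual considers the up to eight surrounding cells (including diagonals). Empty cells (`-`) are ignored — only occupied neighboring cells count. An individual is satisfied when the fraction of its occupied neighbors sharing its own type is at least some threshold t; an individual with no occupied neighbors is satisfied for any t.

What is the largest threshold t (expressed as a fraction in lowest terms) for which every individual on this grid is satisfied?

2/5

Row 1: (1,1)R 2/2 · (1,2)R 4/4 · (1,3)R 3/3 · (1,5)R 2/2 · (1,6)R 1/1
Row 2: (2,1)R 4/4 · (2,3)R 4/4 · (2,4)R 3/3
Row 3: (3,1)R 4/4 · (3,2)R 6/6
Row 4: (4,1)R 4/4 · (4,2)R 6/6 · (4,3)R 5/5 · (4,4)R 2/4 · (4,5)B 2/3 · (4,6)B 4/4 · (4,7)B 2/2
Row 5: (5,2)R 6/6 · (5,3)R 5/6 · (5,5)B 5/6 · (5,7)B 4/4
Row 6: (6,1)R 2/2 · (6,3)R 4/5 · (6,4)B 2/5 · (6,5)B 3/3 · (6,6)B 5/5 · (6,7)B 3/3
Row 7: (7,2)R 3/3 · (7,3)R 2/3 · (7,7)B 2/2
The smallest same-type fraction is 2/5 at (6,4), which reduces to 2/5. Any threshold above that leaves this individual unsatisfied.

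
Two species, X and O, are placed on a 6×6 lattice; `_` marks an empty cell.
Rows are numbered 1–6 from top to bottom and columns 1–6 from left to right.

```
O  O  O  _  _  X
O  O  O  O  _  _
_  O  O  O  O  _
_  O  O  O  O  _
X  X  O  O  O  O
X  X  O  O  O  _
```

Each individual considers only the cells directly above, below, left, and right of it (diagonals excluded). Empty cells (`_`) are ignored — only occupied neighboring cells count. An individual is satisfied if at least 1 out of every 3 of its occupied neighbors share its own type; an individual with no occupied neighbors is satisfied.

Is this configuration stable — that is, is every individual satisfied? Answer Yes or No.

Yes

(1,1)O 2/2 ok
(1,2)O 3/3 ok
(1,3)O 2/2 ok
(1,6)X 0/0 ok
(2,1)O 2/2 ok
(2,2)O 4/4 ok
(2,3)O 4/4 ok
(2,4)O 2/2 ok
(3,2)O 3/3 ok
(3,3)O 4/4 ok
(3,4)O 4/4 ok
(3,5)O 2/2 ok
(4,2)O 2/3 ok
(4,3)O 4/4 ok
(4,4)O 4/4 ok
(4,5)O 3/3 ok
(5,1)X 2/2 ok
(5,2)X 2/4 ok
(5,3)O 3/4 ok
(5,4)O 4/4 ok
(5,5)O 4/4 ok
(5,6)O 1/1 ok
(6,1)X 2/2 ok
(6,2)X 2/3 ok
(6,3)O 2/3 ok
(6,4)O 3/3 ok
(6,5)O 2/2 ok
All meet the threshold, so the configuration is stable.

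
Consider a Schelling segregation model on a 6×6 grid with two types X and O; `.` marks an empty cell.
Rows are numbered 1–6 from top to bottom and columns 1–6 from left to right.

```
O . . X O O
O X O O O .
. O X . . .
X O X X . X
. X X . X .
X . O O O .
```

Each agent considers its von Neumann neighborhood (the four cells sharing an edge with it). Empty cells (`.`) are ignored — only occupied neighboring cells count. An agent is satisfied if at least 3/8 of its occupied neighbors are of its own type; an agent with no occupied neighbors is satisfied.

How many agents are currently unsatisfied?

8

Row 1: (1,1)O 1/1 satisfied · (1,4)X 0/2 not · (1,5)O 2/3 satisfied · (1,6)O 1/1 satisfied
Row 2: (2,1)O 1/2 satisfied · (2,2)X 0/3 not · (2,3)O 1/3 not · (2,4)O 2/3 satisfied · (2,5)O 2/2 satisfied
Row 3: (3,2)O 1/3 not · (3,3)X 1/3 not
Row 4: (4,1)X 0/1 not · (4,2)O 1/4 not · (4,3)X 3/4 satisfied · (4,4)X 1/1 satisfied · (4,6)X 0/0 satisfied
Row 5: (5,2)X 1/2 satisfied · (5,3)X 2/3 satisfied · (5,5)X 0/1 not
Row 6: (6,1)X 0/0 satisfied · (6,3)O 1/2 satisfied · (6,4)O 2/2 satisfied · (6,5)O 1/2 satisfied
Unsatisfied: (1,4), (2,2), (2,3), (3,2), (3,3), (4,1), (4,2), (5,5) — 8 in total.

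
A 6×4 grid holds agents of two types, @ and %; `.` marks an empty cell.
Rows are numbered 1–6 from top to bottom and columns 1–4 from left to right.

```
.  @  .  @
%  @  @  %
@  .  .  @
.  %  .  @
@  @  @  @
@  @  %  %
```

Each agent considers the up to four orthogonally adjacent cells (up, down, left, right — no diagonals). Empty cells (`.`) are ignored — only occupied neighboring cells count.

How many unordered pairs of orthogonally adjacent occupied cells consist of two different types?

9

Scan each occupied cell's neighbors to the right and below so each pair is counted once.
Row 1: @(1,2)–@(2,2)= @(1,4)–%(2,4)≠  → 1/2 unlike.
Row 2: %(2,1)–@(2,2)≠ %(2,1)–@(3,1)≠ @(2,2)–@(2,3)= @(2,3)–%(2,4)≠ %(2,4)–@(3,4)≠  → 4/5 unlike.
Row 3: @(3,4)–@(4,4)=  → 0/1 unlike.
Row 4: %(4,2)–@(5,2)≠ @(4,4)–@(5,4)=  → 1/2 unlike.
Row 5: @(5,1)–@(5,2)= @(5,1)–@(6,1)= @(5,2)–@(5,3)= @(5,2)–@(6,2)= @(5,3)–@(5,4)= @(5,3)–%(6,3)≠ @(5,4)–%(6,4)≠  → 2/7 unlike.
Row 6: @(6,1)–@(6,2)= @(6,2)–%(6,3)≠ %(6,3)–%(6,4)=  → 1/3 unlike.
Total adjacent occupied pairs: 20; unlike-type pairs: 9.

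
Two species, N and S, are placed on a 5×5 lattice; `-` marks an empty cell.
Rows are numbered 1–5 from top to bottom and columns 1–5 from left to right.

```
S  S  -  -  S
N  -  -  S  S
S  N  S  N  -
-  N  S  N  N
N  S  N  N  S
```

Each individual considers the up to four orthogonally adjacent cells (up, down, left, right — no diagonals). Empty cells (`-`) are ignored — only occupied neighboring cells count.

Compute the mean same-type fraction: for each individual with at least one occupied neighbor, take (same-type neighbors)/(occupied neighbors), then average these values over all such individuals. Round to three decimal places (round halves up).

Row 1: (1,1)S 1/2 · (1,2)S 1/1 · (1,5)S 1/1
Row 2: (2,1)N 0/2 · (2,4)S 1/2 · (2,5)S 2/2
Row 3: (3,1)S 0/2 · (3,2)N 1/3 · (3,3)S 1/3 · (3,4)N 1/3
Row 4: (4,2)N 1/3 · (4,3)S 1/4 · (4,4)N 3/4 · (4,5)N 1/2
Row 5: (5,1)N 0/1 · (5,2)S 0/3 · (5,3)N 1/3 · (5,4)N 2/3 · (5,5)S 0/2
Sum over 19 individuals: 1/2 + 1/1 + 1/1 + 0/2 + 1/2 + 2/2 + 0/2 + 1/3 + 1/3 + 1/3 + 1/3 + 1/4 + 3/4 + 1/2 + 0/1 + 0/3 + 1/3 + 2/3 + 0/2 = 47/6; mean = 47/6 ÷ 19 = 47/114 = 0.412280… → 0.412.

0.412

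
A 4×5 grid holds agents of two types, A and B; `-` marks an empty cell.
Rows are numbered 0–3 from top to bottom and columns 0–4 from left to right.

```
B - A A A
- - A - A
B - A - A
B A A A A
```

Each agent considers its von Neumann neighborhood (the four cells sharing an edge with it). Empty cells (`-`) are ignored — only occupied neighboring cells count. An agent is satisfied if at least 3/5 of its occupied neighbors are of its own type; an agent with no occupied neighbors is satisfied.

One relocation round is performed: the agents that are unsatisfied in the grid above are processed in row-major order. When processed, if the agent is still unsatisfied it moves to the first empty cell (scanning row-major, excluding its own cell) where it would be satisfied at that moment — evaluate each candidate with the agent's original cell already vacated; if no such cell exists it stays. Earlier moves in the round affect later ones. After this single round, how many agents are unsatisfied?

0

Initially unsatisfied (in order): (3,0), (3,1).
  (3,0) → (1,0).
  (3,1): now satisfied by earlier moves; stays.
Resulting grid:
B - A A A
B - A - A
B - A - A
- A A A A
All satisfied now.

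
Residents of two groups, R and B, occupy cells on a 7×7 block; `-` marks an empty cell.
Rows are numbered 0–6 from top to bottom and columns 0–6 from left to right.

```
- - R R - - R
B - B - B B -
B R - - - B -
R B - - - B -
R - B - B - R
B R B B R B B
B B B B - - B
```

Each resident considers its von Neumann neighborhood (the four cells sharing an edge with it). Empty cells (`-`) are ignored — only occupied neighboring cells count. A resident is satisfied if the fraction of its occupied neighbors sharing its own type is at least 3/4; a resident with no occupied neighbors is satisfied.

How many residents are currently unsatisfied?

(0,2)R 1/2 ✗
(0,3)R 1/1 ✓
(0,6)R 0/0 ✓
(1,0)B 1/1 ✓
(1,2)B 0/1 ✗
(1,4)B 1/1 ✓
(1,5)B 2/2 ✓
(2,0)B 1/3 ✗
(2,1)R 0/2 ✗
(2,5)B 2/2 ✓
(3,0)R 1/3 ✗
(3,1)B 0/2 ✗
(3,5)B 1/1 ✓
(4,0)R 1/2 ✗
(4,2)B 1/1 ✓
(4,4)B 0/1 ✗
(4,6)R 0/1 ✗
(5,0)B 1/3 ✗
(5,1)R 0/3 ✗
(5,2)B 3/4 ✓
(5,3)B 2/3 ✗
(5,4)R 0/3 ✗
(5,5)B 1/2 ✗
(5,6)B 2/3 ✗
(6,0)B 2/2 ✓
(6,1)B 2/3 ✗
(6,2)B 3/3 ✓
(6,3)B 2/2 ✓
(6,6)B 1/1 ✓
Unsatisfied: (0,2), (1,2), (2,0), (2,1), (3,0), (3,1), (4,0), (4,4), (4,6), (5,0), (5,1), (5,3), (5,4), (5,5), (5,6), (6,1) — 16 in total.

16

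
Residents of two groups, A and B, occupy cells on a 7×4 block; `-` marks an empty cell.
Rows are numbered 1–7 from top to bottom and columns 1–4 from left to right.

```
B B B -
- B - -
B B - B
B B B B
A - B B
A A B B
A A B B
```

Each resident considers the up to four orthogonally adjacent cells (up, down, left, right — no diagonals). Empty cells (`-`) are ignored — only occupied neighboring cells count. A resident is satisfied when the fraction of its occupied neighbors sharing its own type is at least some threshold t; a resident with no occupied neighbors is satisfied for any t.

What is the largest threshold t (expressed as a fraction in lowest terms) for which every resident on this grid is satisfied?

(1,1)B 1/1
(1,2)B 3/3
(1,3)B 1/1
(2,2)B 2/2
(3,1)B 2/2
(3,2)B 3/3
(3,4)B 1/1
(4,1)B 2/3
(4,2)B 3/3
(4,3)B 3/3
(4,4)B 3/3
(5,1)A 1/2
(5,3)B 3/3
(5,4)B 3/3
(6,1)A 3/3
(6,2)A 2/3
(6,3)B 3/4
(6,4)B 3/3
(7,1)A 2/2
(7,2)A 2/3
(7,3)B 2/3
(7,4)B 2/2
The smallest same-type fraction is 1/2 at (5,1), which reduces to 1/2. Any threshold above that leaves this resident unsatisfied.

1/2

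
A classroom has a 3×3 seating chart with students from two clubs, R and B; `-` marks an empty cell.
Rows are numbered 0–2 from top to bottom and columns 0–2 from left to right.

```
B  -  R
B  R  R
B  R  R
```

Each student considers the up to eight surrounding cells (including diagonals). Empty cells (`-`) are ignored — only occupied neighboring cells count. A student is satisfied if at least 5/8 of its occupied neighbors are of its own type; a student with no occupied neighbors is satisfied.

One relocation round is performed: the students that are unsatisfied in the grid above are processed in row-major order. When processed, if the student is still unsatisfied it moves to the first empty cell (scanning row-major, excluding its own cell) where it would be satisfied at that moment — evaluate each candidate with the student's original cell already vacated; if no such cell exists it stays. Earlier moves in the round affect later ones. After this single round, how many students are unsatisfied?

5

Initially unsatisfied (in order): (0,0), (1,0), (1,1), (2,0), (2,1).
  (0,0): no empty cell satisfies it; stays.
  (1,0): no empty cell satisfies it; stays.
  (1,1): no empty cell satisfies it; stays.
  (2,0): no empty cell satisfies it; stays.
  (2,1): no empty cell satisfies it; stays.
Resulting grid:
B - R
B R R
B R R
Unsatisfied now: (0,0), (1,0), (1,1), (2,0), (2,1).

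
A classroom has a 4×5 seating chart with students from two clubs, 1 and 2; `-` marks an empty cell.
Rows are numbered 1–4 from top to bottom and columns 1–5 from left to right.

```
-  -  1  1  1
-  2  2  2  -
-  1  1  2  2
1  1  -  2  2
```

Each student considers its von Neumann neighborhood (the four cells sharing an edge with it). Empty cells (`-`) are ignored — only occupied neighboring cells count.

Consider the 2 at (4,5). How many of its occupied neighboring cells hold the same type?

2

Occupied neighbors of (4,5): (3,5)=2, (4,4)=2.
Same type (2): 2 of 2.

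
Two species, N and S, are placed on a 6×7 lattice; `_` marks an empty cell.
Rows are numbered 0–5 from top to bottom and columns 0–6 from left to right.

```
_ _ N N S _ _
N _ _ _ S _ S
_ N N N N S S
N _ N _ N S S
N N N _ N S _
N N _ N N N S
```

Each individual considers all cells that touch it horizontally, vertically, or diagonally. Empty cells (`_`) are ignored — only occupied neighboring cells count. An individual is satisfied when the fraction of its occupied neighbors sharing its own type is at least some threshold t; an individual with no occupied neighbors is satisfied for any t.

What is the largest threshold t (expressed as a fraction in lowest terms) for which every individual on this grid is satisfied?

1/3

Row 0: (0,2)N 1/1 · (0,3)N 1/3 · (0,4)S 1/2
Row 1: (1,0)N 1/1 · (1,4)S 2/5 · (1,6)S 2/2
Row 2: (2,1)N 4/4 · (2,2)N 3/3 · (2,3)N 4/5 · (2,4)N 2/5 · (2,5)S 5/7 · (2,6)S 4/4
Row 3: (3,0)N 3/3 · (3,2)N 5/5 · (3,4)N 3/6 · (3,5)S 4/7 · (3,6)S 4/4
Row 4: (4,0)N 4/4 · (4,1)N 6/6 · (4,2)N 4/4 · (4,4)N 4/6 · (4,5)S 3/7
Row 5: (5,0)N 3/3 · (5,1)N 4/4 · (5,3)N 3/3 · (5,4)N 3/4 · (5,5)N 2/4 · (5,6)S 1/2
The smallest same-type fraction is 1/3 at (0,3), which reduces to 1/3. Any threshold above that leaves this individual unsatisfied.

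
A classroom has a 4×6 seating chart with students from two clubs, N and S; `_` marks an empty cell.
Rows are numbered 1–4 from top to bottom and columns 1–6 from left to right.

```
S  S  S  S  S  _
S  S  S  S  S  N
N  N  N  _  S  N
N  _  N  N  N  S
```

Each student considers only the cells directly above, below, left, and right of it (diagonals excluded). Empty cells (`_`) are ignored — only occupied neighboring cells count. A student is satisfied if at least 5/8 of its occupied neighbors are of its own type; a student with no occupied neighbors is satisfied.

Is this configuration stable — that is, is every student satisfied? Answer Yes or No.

Row 1: (1,1)S 2/2 satisfied · (1,2)S 3/3 satisfied · (1,3)S 3/3 satisfied · (1,4)S 3/3 satisfied · (1,5)S 2/2 satisfied
Row 2: (2,1)S 2/3 satisfied · (2,2)S 3/4 satisfied · (2,3)S 3/4 satisfied · (2,4)S 3/3 satisfied · (2,5)S 3/4 satisfied · (2,6)N 1/2 not
Row 3: (3,1)N 2/3 satisfied · (3,2)N 2/3 satisfied · (3,3)N 2/3 satisfied · (3,5)S 1/3 not · (3,6)N 1/3 not
Row 4: (4,1)N 1/1 satisfied · (4,3)N 2/2 satisfied · (4,4)N 2/2 satisfied · (4,5)N 1/3 not · (4,6)S 0/2 not
For instance (2,6) has only 1/2 same-type neighbors, below 5/8.

No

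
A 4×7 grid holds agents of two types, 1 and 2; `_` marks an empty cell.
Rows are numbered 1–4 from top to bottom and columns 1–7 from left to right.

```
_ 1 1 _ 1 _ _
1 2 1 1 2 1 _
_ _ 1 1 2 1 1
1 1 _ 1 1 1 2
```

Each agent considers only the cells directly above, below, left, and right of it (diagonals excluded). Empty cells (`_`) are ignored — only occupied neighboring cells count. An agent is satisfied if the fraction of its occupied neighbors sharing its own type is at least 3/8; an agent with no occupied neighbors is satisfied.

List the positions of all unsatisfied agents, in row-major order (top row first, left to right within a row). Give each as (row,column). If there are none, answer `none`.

Row 1: (1,2)1 1/2 ✓ · (1,3)1 2/2 ✓ · (1,5)1 0/1 ✗
Row 2: (2,1)1 0/1 ✗ · (2,2)2 0/3 ✗ · (2,3)1 3/4 ✓ · (2,4)1 2/3 ✓ · (2,5)2 1/4 ✗ · (2,6)1 1/2 ✓
Row 3: (3,3)1 2/2 ✓ · (3,4)1 3/4 ✓ · (3,5)2 1/4 ✗ · (3,6)1 3/4 ✓ · (3,7)1 1/2 ✓
Row 4: (4,1)1 1/1 ✓ · (4,2)1 1/1 ✓ · (4,4)1 2/2 ✓ · (4,5)1 2/3 ✓ · (4,6)1 2/3 ✓ · (4,7)2 0/2 ✗

(1,5), (2,1), (2,2), (2,5), (3,5), (4,7)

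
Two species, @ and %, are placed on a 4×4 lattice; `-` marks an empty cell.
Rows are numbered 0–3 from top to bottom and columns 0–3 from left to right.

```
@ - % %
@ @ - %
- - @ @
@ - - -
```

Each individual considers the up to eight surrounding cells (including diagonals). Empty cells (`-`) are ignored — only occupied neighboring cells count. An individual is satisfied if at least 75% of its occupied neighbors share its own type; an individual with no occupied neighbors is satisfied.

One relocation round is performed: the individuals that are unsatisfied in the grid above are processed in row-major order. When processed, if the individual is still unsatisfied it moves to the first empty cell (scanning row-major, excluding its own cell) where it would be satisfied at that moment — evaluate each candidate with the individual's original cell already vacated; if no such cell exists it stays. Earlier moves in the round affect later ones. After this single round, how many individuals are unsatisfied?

Initially unsatisfied (in order): (0,2), (1,3), (2,2), (2,3).
  (0,2): no empty cell satisfies it; stays.
  (1,3): no empty cell satisfies it; stays.
  (2,2) → (0,1).
  (2,3) → (2,0).
Resulting grid:
@ @ % %
@ @ - %
@ - - -
@ - - -
Unsatisfied now: (0,2).

1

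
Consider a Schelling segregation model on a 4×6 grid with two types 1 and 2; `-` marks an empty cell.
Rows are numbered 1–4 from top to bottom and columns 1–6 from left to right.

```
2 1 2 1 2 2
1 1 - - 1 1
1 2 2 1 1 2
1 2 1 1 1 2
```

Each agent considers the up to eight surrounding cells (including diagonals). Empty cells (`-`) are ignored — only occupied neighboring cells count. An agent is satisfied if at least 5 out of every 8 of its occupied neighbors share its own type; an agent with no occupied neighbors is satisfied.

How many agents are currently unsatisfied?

(1,1)2 0/3 ✗
(1,2)1 2/4 ✗
(1,3)2 0/3 ✗
(1,4)1 1/3 ✗
(1,5)2 1/4 ✗
(1,6)2 1/3 ✗
(2,1)1 3/5 ✗
(2,2)1 3/7 ✗
(2,5)1 4/7 ✗
(2,6)1 2/5 ✗
(3,1)1 3/5 ✗
(3,2)2 2/7 ✗
(3,3)2 2/6 ✗
(3,4)1 5/6 ✓
(3,5)1 5/7 ✓
(3,6)2 1/5 ✗
(4,1)1 1/3 ✗
(4,2)2 2/5 ✗
(4,3)1 2/5 ✗
(4,4)1 4/5 ✓
(4,5)1 3/5 ✗
(4,6)2 1/3 ✗
Unsatisfied: (1,1), (1,2), (1,3), (1,4), (1,5), (1,6), (2,1), (2,2), (2,5), (2,6), (3,1), (3,2), (3,3), (3,6), (4,1), (4,2), (4,3), (4,5), (4,6) — 19 in total.

19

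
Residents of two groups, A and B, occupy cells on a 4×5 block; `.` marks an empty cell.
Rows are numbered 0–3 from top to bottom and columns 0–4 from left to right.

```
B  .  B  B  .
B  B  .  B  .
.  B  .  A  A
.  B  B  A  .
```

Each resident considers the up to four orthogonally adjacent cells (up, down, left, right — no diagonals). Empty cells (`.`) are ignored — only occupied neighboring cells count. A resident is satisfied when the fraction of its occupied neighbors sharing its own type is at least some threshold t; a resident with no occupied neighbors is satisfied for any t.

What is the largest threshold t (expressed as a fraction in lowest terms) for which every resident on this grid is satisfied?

1/2

(0,0)B 1/1
(0,2)B 1/1
(0,3)B 2/2
(1,0)B 2/2
(1,1)B 2/2
(1,3)B 1/2
(2,1)B 2/2
(2,3)A 2/3
(2,4)A 1/1
(3,1)B 2/2
(3,2)B 1/2
(3,3)A 1/2
The smallest same-type fraction is 1/2 at (1,3), which reduces to 1/2. Any threshold above that leaves this resident unsatisfied.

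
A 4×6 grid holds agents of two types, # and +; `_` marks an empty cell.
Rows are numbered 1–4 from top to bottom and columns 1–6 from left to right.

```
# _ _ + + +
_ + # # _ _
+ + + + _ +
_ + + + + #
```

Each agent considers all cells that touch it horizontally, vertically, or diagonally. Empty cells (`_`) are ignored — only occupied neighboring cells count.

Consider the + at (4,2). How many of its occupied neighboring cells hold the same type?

4

Occupied neighbors of (4,2): (3,1)=+, (3,2)=+, (3,3)=+, (4,3)=+.
Same type (+): 4 of 4.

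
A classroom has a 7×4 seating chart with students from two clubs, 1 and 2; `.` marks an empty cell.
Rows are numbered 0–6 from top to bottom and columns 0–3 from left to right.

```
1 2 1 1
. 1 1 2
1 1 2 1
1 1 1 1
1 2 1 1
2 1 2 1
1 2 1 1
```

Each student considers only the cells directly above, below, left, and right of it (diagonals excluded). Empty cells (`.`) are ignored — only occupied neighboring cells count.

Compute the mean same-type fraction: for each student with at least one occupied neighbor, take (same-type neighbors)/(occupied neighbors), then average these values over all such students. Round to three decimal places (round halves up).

0.435

(0,0)1 0/1
(0,1)2 0/3
(0,2)1 2/3
(0,3)1 1/2
(1,1)1 2/3
(1,2)1 2/4
(1,3)2 0/3
(2,0)1 2/2
(2,1)1 3/4
(2,2)2 0/4
(2,3)1 1/3
(3,0)1 3/3
(3,1)1 3/4
(3,2)1 3/4
(3,3)1 3/3
(4,0)1 1/3
(4,1)2 0/4
(4,2)1 2/4
(4,3)1 3/3
(5,0)2 0/3
(5,1)1 0/4
(5,2)2 0/4
(5,3)1 2/3
(6,0)1 0/2
(6,1)2 0/3
(6,2)1 1/3
(6,3)1 2/2
Sum over 27 students: 0/1 + 0/3 + 2/3 + 1/2 + 2/3 + 2/4 + 0/3 + 2/2 + 3/4 + 0/4 + 1/3 + 3/3 + 3/4 + 3/4 + 3/3 + 1/3 + 0/4 + 2/4 + 3/3 + 0/3 + 0/4 + 0/4 + 2/3 + 0/2 + 0/3 + 1/3 + 2/2 = 47/4; mean = 47/4 ÷ 27 = 47/108 = 0.435185… → 0.435.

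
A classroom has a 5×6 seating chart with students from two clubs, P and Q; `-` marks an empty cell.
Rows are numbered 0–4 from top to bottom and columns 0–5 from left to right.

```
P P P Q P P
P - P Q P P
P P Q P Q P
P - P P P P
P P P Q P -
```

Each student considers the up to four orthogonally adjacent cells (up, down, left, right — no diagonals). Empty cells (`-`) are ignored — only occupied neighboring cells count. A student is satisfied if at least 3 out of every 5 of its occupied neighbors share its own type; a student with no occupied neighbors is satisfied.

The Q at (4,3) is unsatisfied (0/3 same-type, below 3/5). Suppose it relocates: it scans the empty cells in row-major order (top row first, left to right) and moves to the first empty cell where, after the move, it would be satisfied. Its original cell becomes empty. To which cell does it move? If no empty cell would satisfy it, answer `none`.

none

Vacating (4,3). Empty cells in order:
  (1,1): 0/4 same-type → still unsatisfied.
  (3,1): 0/4 same-type → still unsatisfied.
  (4,5): 0/2 same-type → still unsatisfied.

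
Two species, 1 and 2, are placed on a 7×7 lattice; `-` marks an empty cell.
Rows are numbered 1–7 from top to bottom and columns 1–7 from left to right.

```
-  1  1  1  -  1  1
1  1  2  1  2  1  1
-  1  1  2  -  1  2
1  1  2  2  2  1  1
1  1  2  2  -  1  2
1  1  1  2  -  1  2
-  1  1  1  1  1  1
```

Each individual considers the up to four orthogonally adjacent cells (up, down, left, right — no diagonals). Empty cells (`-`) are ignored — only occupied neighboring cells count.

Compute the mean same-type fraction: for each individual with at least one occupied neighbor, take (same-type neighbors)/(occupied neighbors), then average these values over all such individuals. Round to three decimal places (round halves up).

(1,2)1 2/2
(1,3)1 2/3
(1,4)1 2/2
(1,6)1 2/2
(1,7)1 2/2
(2,1)1 1/1
(2,2)1 3/4
(2,3)2 0/4
(2,4)1 1/4
(2,5)2 0/2
(2,6)1 3/4
(2,7)1 2/3
(3,2)1 3/3
(3,3)1 1/4
(3,4)2 1/3
(3,6)1 2/3
(3,7)2 0/3
(4,1)1 2/2
(4,2)1 3/4
(4,3)2 2/4
(4,4)2 4/4
(4,5)2 1/2
(4,6)1 3/4
(4,7)1 1/3
(5,1)1 3/3
(5,2)1 3/4
(5,3)2 2/4
(5,4)2 3/3
(5,6)1 2/3
(5,7)2 1/3
(6,1)1 2/2
(6,2)1 4/4
(6,3)1 2/4
(6,4)2 1/3
(6,6)1 2/3
(6,7)2 1/3
(7,2)1 2/2
(7,3)1 3/3
(7,4)1 2/3
(7,5)1 2/2
(7,6)1 3/3
(7,7)1 1/2
Sum over 42 individuals: 2/2 + 2/3 + 2/2 + 2/2 + 2/2 + 1/1 + 3/4 + 0/4 + 1/4 + 0/2 + 3/4 + 2/3 + 3/3 + 1/4 + 1/3 + 2/3 + 0/3 + 2/2 + 3/4 + 2/4 + 4/4 + 1/2 + 3/4 + 1/3 + 3/3 + 3/4 + 2/4 + 3/3 + 2/3 + 1/3 + 2/2 + 4/4 + 2/4 + 1/3 + 2/3 + 1/3 + 2/2 + 3/3 + 2/3 + 2/2 + 3/3 + 1/2 = 341/12; mean = 341/12 ÷ 42 = 341/504 = 0.676587… → 0.677.

0.677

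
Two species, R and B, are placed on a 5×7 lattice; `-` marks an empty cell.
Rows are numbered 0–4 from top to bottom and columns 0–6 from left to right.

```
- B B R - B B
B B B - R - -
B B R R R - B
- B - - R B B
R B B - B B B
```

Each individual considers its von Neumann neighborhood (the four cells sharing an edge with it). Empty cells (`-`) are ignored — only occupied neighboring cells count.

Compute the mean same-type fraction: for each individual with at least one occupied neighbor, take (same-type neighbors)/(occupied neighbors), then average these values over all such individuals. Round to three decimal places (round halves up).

0.783

(0,1)B 2/2
(0,2)B 2/3
(0,3)R 0/1
(0,5)B 1/1
(0,6)B 1/1
(1,0)B 2/2
(1,1)B 4/4
(1,2)B 2/3
(1,4)R 1/1
(2,0)B 2/2
(2,1)B 3/4
(2,2)R 1/3
(2,3)R 2/2
(2,4)R 3/3
(2,6)B 1/1
(3,1)B 2/2
(3,4)R 1/3
(3,5)B 2/3
(3,6)B 3/3
(4,0)R 0/1
(4,1)B 2/3
(4,2)B 1/1
(4,4)B 1/2
(4,5)B 3/3
(4,6)B 2/2
Sum over 25 individuals: 2/2 + 2/3 + 0/1 + 1/1 + 1/1 + 2/2 + 4/4 + 2/3 + 1/1 + 2/2 + 3/4 + 1/3 + 2/2 + 3/3 + 1/1 + 2/2 + 1/3 + 2/3 + 3/3 + 0/1 + 2/3 + 1/1 + 1/2 + 3/3 + 2/2 = 235/12; mean = 235/12 ÷ 25 = 47/60 = 0.783333… → 0.783.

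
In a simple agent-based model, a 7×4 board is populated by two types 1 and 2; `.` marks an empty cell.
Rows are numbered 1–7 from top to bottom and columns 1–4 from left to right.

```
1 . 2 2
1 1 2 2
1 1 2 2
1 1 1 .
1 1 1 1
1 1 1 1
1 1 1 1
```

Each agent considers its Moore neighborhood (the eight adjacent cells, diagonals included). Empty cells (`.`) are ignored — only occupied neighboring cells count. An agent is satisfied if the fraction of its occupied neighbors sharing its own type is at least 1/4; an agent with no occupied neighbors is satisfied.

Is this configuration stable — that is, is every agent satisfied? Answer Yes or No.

(1,1)1 2/2 ✓
(1,3)2 3/4 ✓
(1,4)2 3/3 ✓
(2,1)1 4/4 ✓
(2,2)1 4/7 ✓
(2,3)2 5/7 ✓
(2,4)2 5/5 ✓
(3,1)1 5/5 ✓
(3,2)1 6/8 ✓
(3,3)2 3/7 ✓
(3,4)2 3/4 ✓
(4,1)1 5/5 ✓
(4,2)1 7/8 ✓
(4,3)1 5/7 ✓
(5,1)1 5/5 ✓
(5,2)1 8/8 ✓
(5,3)1 7/7 ✓
(5,4)1 4/4 ✓
(6,1)1 5/5 ✓
(6,2)1 8/8 ✓
(6,3)1 8/8 ✓
(6,4)1 5/5 ✓
(7,1)1 3/3 ✓
(7,2)1 5/5 ✓
(7,3)1 5/5 ✓
(7,4)1 3/3 ✓
All meet the threshold, so the configuration is stable.

Yes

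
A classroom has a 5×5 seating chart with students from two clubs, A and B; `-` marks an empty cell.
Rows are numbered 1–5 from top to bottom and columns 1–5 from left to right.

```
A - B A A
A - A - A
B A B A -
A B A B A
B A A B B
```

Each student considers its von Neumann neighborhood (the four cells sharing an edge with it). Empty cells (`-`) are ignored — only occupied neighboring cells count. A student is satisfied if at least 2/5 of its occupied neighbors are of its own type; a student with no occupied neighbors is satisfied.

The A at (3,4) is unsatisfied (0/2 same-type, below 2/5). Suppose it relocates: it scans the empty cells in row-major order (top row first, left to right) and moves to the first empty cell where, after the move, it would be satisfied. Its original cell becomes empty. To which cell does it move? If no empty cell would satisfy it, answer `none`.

(1,2)

Vacating (3,4). Empty cells in order:
  (1,2): 1/2 same-type → satisfied — stop here.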